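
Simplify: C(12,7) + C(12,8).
1,287

Solution: By Pascal's identity: C(13,8) = 1,287.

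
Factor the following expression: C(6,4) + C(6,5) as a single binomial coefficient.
C(7,5)
By Pascal's identity: C(6,4) + C(6,5) = C(7,5) = 21.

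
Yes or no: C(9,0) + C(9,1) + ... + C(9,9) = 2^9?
Yes
Binomial theorem with x = y = 1: Σ C(9,i) = (1+1)^9 = 2^9 = 512. The statement holds.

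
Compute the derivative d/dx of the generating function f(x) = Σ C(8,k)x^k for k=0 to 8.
Term-by-term differentiation gives Σ k·C(8,k)x^{k-1} for k=1 to 8.

Answer: Σ k·C(8,k)x^(k-1) for k=1 to 8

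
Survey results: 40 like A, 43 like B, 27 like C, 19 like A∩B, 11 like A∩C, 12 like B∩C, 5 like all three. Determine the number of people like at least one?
73

Reasoning: |A∪B∪C| = 40+43+27-19-11-12+5 = 73.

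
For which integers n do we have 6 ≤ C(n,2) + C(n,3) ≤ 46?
4, 5, 6

C(3,2)+C(3,3)=4; C(4,2)+C(4,3)=10; C(5,2)+C(5,3)=20; C(6,2)+C(6,3)=35; C(7,2)+C(7,3)=56. So valid n = 4, 5, 6.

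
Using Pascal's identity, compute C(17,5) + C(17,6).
C(17,5) + C(17,6) = C(18,6) = 18,564.

Answer: 18,564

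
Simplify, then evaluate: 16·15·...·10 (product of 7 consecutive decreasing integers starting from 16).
57,657,600

Explanation: This is P(16,7) = 16!/(9)! = 57,657,600.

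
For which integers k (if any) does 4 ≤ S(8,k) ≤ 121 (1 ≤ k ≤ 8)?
S(8,1)=1; S(8,2)=127; S(8,3)=966; S(8,4)=1,701; S(8,5)=1,050; S(8,6)=266; S(8,7)=28; S(8,8)=1. So valid k = 7.

Answer: 7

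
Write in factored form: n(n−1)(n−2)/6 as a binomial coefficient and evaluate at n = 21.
C(n,3); C(21,3) = 1,330

Reasoning: n(n−1)(n−2)/6 = n!/(3!(n−3)!) = C(n,3). At n = 21: C(21,3) = 1,330.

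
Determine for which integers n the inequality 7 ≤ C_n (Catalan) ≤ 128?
C_3=5; C_4=14; C_5=42; C_6=132. So valid n = 4, 5.

Answer: 4, 5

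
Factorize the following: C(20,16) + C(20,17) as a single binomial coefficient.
By Pascal's identity: C(20,16) + C(20,17) = C(21,17) = 5,985.

Answer: C(21,17)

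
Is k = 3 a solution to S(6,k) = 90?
Yes

S(6,3) = 3·S(5,3) + S(5,2) = 3·25 + 15 = 90, which equals 90.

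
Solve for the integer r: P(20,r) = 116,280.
4
P(20,r) = 20·19·…·(20−r+1), a product of r factors. Multiplying down from 20: 20 = 20; 20·19 = 380; 20·19·18 = 6,840; 20·19·18·17 = 116,280 ✓ (4 factors). So r = 4.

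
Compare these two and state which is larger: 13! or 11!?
13!

Working:
13!=6,227,020,800, 11!=39,916,800. 13! > 11!.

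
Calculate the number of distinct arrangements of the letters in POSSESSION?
75,600

Working:
Word has 10 letters (P=1, O=2, S=4, E=1, I=1, N=1). Arrangements: 10!/Π(k!) = 75,600.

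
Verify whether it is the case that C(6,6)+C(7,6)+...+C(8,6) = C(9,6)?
Hockey stick identity gives Σ = C(9,7) = 36; RHS C(9,6) = 84.
Final answer: False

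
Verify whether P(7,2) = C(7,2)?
False

Solution: P(7,2) = 42 but C(7,2) = 21; they differ by a factor of 2! = 2, so the statement does not hold.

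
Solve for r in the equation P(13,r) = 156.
2

Reasoning: P(13,r) = 13·12·…·(13−r+1), a product of r factors. Multiplying down from 13: 13 = 13; 13·12 = 156 ✓ (2 factors). So r = 2.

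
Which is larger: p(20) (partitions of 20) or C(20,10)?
C(20,10)

Pentagonal recurrence p(n) = p(n−1) + p(n−2) − p(n−5) − p(n−7) + …: p(20) = p(19) + p(18) − p(15) − p(13) + p(8) + p(5) = 490 + 385 − 176 − 101 + 22 + 7 = 627; C(20,10) = 184,756.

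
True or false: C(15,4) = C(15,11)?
True
C(15,4) = C(15,15-4) by the symmetry property; both equal 1,365.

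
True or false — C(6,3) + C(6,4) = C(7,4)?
True

Reasoning: Pascal's identity: LHS = 20 + 15 = 35; RHS = C(7,4) = 35. Both sides agree, so the statement holds.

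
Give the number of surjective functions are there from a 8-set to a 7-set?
141,120

Solution: Onto functions = 7! × S(8,7)
First compute S(8,7) via recurrence:
Using the Stirling recurrence: S(n,k) = k·S(n-1,k) + S(n-1,k-1)
S(8,7) = 7·S(7,7) + S(7,6)
         = 7·1 + 21
         = 7 + 21
         = 28
Then: 5040 × 28 = 141,120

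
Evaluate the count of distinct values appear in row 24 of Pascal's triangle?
13

Explanation: Row 24 has entries C(24,0)..C(24,24); by symmetry C(24,k)=C(24,24-k), giving 13 distinct values.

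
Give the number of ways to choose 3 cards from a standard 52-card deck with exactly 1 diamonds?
9,633

Reasoning: 13 diamonds and 39 non-diamonds: C(13,1) × C(39,2) = 13 × 741 = 9,633.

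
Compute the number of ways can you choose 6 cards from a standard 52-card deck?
20,358,520

Solution: C(52,6) = 20,358,520.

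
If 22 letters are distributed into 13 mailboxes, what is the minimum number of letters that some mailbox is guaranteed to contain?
2
Pigeonhole: ⌈22/13⌉ = 2.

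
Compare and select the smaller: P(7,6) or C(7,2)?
C(7,2)

Working:
P(7,6)=5,040, C(7,2)=21.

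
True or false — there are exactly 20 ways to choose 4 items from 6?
False

Working:
C(6,4) = 15 ≠ 20.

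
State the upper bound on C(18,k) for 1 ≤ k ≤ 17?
48,620

Working:
C(18,k) is maximised at the centre of the row: C(18,9) = 48,620.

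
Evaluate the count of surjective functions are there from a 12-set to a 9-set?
8,083,152,000

Explanation: Onto functions = 9! × S(12,9)
First compute S(12,9) via recurrence:
Using the Stirling recurrence: S(n,k) = k·S(n-1,k) + S(n-1,k-1)
S(12,9) = 9·S(11,9) + S(11,8)
         = 9·1155 + 11880
         = 10395 + 11880
         = 22,275
Then: 362880 × 22275 = 8,083,152,000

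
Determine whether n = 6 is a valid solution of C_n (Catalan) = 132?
Yes

Reasoning: C_6 = C(12,6)/(6+1) = 924/7 = 132, which equals 132.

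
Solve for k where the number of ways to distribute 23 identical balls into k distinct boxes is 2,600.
4

Stars and bars: the count is C(23+k−1, k−1), increasing in k. k=2: C(24,1) = 24, k=3: C(25,2) = 300, k=4: C(26,3) = 2,600 ✓. So k = 4.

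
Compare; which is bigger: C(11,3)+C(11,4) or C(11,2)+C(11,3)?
C(11,3)+C(11,4)

Reasoning: First=495, Second=220.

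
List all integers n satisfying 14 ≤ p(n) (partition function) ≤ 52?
7, 8, 9, 10

Working:
Tabulating p(n) via p(n) = p(n−1) + p(n−2) − p(n−5) − p(n−7) + …: p(6)=11; p(7)=15; p(8)=22; p(9)=30; p(10)=42; p(11)=56. So valid n = 7, 8, 9, 10.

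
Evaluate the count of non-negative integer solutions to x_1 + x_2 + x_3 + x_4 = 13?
560

Solution: C(13+4-1, 4-1) = 560.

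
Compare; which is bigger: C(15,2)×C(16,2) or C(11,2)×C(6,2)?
C(15,2)×C(16,2)

Reasoning: C(15,2)×C(16,2)=12,600, C(11,2)×C(6,2)=825.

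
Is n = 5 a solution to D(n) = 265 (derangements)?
No
D(5) = (5-1)·[D(4) + D(3)] = 4·[9 + 2] = 44, which does not equal 265.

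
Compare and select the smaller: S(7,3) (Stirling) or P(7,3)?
P(7,3)

S(7,3) = 3·S(6,3) + S(6,2) = 3·90 + 31 = 301; P(7,3) = 210.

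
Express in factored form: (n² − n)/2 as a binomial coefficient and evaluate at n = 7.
C(n,2); C(7,2) = 21

(n² − n)/2 = n(n−1)/2 = C(n,2). At n = 7: C(7,2) = 21.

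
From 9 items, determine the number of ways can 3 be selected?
84

Working:
C(9,3) = 9! / (3! × (9-3)!)
         = 9! / (3! × 6!)
         = 84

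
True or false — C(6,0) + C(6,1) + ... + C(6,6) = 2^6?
True

Working:
Binomial theorem with x = y = 1: Σ C(6,i) = (1+1)^6 = 2^6 = 64. The statement holds.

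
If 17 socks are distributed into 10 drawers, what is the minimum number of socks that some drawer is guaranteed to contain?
2

Pigeonhole: ⌈17/10⌉ = 2.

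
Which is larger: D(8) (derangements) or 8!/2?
D(8) = (8-1)·[D(7) + D(6)] = 7·[1,854 + 265] = 14,833; 8!/2 = 40,320/2 = 20,160.

Answer: 8!/2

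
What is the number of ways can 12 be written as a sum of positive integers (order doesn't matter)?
77
Pentagonal recurrence p(n) = p(n−1) + p(n−2) − p(n−5) − p(n−7) + …: p(12) = p(11) + p(10) − p(7) − p(5) + p(0) = 56 + 42 − 15 − 7 + 1 = 77.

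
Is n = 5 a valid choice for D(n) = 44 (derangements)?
Yes

Explanation: D(5) = (5-1)·[D(4) + D(3)] = 4·[9 + 2] = 44, which equals 44.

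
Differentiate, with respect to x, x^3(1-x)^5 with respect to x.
3x^2(1-x)^5 - 5x^3(1-x)^4
Product rule: 3x^{2}(1-x)^{5} + x^3·(-5)(1-x)^{4}.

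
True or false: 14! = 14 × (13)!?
By definition n! = n × (n-1)!, so 14! = 14 × 13!.
Final answer: True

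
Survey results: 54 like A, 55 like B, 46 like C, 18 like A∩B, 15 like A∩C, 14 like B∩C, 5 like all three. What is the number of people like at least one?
113

|A∪B∪C| = 54+55+46-18-15-14+5 = 113.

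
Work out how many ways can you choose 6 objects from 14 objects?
3,003

C(14,6) = 14! / (6! × (14-6)!)
         = 14! / (6! × 8!)
         = 3,003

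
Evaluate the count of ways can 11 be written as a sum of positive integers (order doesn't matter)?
Pentagonal recurrence p(n) = p(n−1) + p(n−2) − p(n−5) − p(n−7) + …: p(11) = p(10) + p(9) − p(6) − p(4) = 42 + 30 − 11 − 5 = 56.

Answer: 56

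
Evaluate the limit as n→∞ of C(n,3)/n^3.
1/6

Explanation: C(n,3) ≈ n^3/3! for large n. Limit = 1/3! = 1/6.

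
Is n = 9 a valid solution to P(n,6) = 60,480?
Yes

Explanation: P(9,6) = 9·8·7·6·5·4 = 60,480, which equals 60,480.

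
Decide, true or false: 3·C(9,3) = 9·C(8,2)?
True

Solution: Absorption identity k·C(n,k) = n·C(n-1,k-1). LHS = 3·84 = 252; RHS = 9·28 = 252.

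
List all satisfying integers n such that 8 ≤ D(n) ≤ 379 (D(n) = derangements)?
4, 5, 6

Working:
Using D(n) = (n−1)[D(n−1) + D(n−2)] with D(1)=0, D(2)=1: D(3)=2; D(4)=9; D(5)=44; D(6)=265; D(7)=1,854. So valid n = 4, 5, 6.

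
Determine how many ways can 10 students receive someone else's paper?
1,334,961
Using D(n) = (n-1)[D(n-1) + D(n-2)]:
D(10) = (10-1) × [D(9) + D(8)]
      = 9 × [133496 + 14833]
      = 9 × 148329
      = 1,334,961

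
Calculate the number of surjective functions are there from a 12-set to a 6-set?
953,029,440

Explanation: Onto functions = 6! × S(12,6)
First compute S(12,6) via recurrence:
Using the Stirling recurrence: S(n,k) = k·S(n-1,k) + S(n-1,k-1)
S(12,6) = 6·S(11,6) + S(11,5)
         = 6·179487 + 246730
         = 1076922 + 246730
         = 1,323,652
Then: 720 × 1323652 = 953,029,440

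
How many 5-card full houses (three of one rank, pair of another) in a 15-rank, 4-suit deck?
5,040

Solution: Triple rank: 15. Triple suits: C(4,3)=4. Pair rank: 14. Pair suits: C(4,2)=6. Total: 5,040.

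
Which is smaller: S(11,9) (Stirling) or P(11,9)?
S(11,9)

Explanation: S(11,9) = 9·S(10,9) + S(10,8) = 9·45 + 750 = 1,155; P(11,9) = 19,958,400.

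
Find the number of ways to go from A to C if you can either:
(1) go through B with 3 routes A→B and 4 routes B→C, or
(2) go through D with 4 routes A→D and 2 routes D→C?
Route via B: 3×4=12. Route via D: 4×2=8. Total: 20.
Final answer: 20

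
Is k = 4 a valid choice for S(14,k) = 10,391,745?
Yes

S(14,4) = 4·S(13,4) + S(13,3) = 4·2,532,530 + 261,625 = 10,391,745, which equals 10,391,745.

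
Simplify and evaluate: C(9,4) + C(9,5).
252

Working:
By Pascal's identity: C(10,5) = 252.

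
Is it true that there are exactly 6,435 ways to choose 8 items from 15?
True

Working:
C(15,8) = 6,435.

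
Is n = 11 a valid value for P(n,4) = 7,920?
Yes

Reasoning: P(11,4) = 11·10·9·8 = 7,920, which equals 7,920.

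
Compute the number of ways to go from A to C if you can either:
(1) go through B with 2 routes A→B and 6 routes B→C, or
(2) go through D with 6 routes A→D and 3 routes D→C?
Route via B: 2×6=12. Route via D: 6×3=18. Total: 30.
Final answer: 30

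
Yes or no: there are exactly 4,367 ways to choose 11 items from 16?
No

C(16,11) = 4,368 ≠ 4367.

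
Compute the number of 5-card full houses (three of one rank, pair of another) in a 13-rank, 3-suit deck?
468

Explanation: Triple rank: 13. Triple suits: C(3,3)=1. Pair rank: 12. Pair suits: C(3,2)=3. Total: 468.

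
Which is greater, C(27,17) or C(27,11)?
C(27,17)=8,436,285, C(27,11)=13,037,895.
Final answer: C(27,11)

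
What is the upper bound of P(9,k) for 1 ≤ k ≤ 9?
362,880

Working:
P(9,k) increases in k, so maximum at k = 9: 9! = 362,880.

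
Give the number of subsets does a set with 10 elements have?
1,024

Reasoning: Each element can be included or excluded: 2^10 = 1,024.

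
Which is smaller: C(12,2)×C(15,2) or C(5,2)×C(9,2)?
C(5,2)×C(9,2)

C(12,2)×C(15,2)=6,930, C(5,2)×C(9,2)=360.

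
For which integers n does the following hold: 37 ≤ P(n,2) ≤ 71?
7, 8

Solution: P(6,2)=30; P(7,2)=42; P(8,2)=56; P(9,2)=72. So valid n = 7, 8.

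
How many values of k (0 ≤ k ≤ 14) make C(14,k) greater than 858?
7

Explanation: Row 14 is unimodal and symmetric about k=14/2. C(14,3)=364 ≤ 858; C(14,4)=1,001 > 858; by symmetry C(14,k) > 858 for k = 4..10. That's 10 - 4 + 1 = 7 values.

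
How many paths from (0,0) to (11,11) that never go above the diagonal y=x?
58,786

Working:
Counted by the Catalan number C_11: C_11 = C(22,11)/(11+1) = 705,432/12 = 58,786.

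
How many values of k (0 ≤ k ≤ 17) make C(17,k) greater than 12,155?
6

Reasoning: Row 17 is unimodal and symmetric about k=17/2. C(17,5)=6,188 ≤ 12,155; C(17,6)=12,376 > 12,155; by symmetry C(17,k) > 12,155 for k = 6..11. That's 11 - 6 + 1 = 6 values.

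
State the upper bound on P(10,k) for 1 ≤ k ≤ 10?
3,628,800

P(10,k) increases in k, so maximum at k = 10: 10! = 3,628,800.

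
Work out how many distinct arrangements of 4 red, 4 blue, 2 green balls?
3,150

Reasoning: Multinomial: 10!/(4! × 4! × 2!) = 3,150.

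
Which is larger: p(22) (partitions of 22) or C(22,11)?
C(22,11)

Solution: Pentagonal recurrence p(n) = p(n−1) + p(n−2) − p(n−5) − p(n−7) + …: p(22) = p(21) + p(20) − p(17) − p(15) + p(10) + p(7) − p(0) = 792 + 627 − 297 − 176 + 42 + 15 − 1 = 1,002; C(22,11) = 705,432.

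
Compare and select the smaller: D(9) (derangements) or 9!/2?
D(9)

Explanation: D(9) = (9-1)·[D(8) + D(7)] = 8·[14,833 + 1,854] = 133,496; 9!/2 = 362,880/2 = 181,440.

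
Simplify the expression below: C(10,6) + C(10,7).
330
By Pascal's identity: C(11,7) = 330.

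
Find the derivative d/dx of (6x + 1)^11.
66(6x + 1)^10

Explanation: Chain rule: 11(6x+1)^{10} × 6 = 66(6x+1)^{10}.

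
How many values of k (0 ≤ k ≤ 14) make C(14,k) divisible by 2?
7
Checking C(14,k) mod 2 for k = 0..14: divisible at k = 1, 3, 5, 7, 9, 11, 13. That's 7 values.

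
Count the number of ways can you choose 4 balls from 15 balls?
C(15,4) = 15! / (4! × (15-4)!)
         = 15! / (4! × 11!)
         = 1,365
Final answer: 1,365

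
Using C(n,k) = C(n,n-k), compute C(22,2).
231

Solution: C(22,2) = C(22,20) = 231.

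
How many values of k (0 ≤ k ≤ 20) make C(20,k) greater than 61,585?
Row 20 is unimodal and symmetric about k=20/2. C(20,6)=38,760 ≤ 61,585; C(20,7)=77,520 > 61,585; by symmetry C(20,k) > 61,585 for k = 7..13. That's 13 - 7 + 1 = 7 values.
Final answer: 7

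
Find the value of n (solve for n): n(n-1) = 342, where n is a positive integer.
n² − n − 342 = 0, so n = (1 ± √(1 + 4·342))/2 = (1 ± √1,369)/2 = (1 ± 37)/2, i.e. n = 19 or n = -18. Taking the positive root, n = 19 (check: 19×18 = 342).
Final answer: 19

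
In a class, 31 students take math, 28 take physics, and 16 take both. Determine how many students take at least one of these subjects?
43

|A∪B| = |A|+|B|-|A∩B| = 31+28-16 = 43.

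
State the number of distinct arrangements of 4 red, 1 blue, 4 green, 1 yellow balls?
6,300

Explanation: Multinomial: 10!/(4! × 1! × 4! × 1!) = 6,300.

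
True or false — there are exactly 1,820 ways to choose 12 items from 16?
True
C(16,12) = 1,820.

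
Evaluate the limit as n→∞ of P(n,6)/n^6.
1
P(n,6) = n(n-1)···(n-5) ≈ n^6 for large n. Limit = 1.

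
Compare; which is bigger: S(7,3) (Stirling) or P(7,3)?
S(7,3) = 3·S(6,3) + S(6,2) = 3·90 + 31 = 301; P(7,3) = 210.
Final answer: S(7,3)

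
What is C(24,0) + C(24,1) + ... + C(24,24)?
16,777,216

Sum of binomial coefficients = 2^24 = 16,777,216.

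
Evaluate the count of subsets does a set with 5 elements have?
32
Each element can be included or excluded: 2^5 = 32.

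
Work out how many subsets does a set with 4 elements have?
Each element can be included or excluded: 2^4 = 16.
Final answer: 16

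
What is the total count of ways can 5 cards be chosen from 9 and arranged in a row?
15,120

P(9,5) = 9!/(9-5)! = 15,120.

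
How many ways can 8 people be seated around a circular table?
Circular arrangements: (8-1)! = 5,040.

Answer: 5,040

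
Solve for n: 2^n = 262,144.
18

Reasoning: 262,144 = 1,024 × 256 = 2^10 × 2^8 = 2^18, so n = 18.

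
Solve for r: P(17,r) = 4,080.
P(17,r) = 17·16·…·(17−r+1), a product of r factors. Multiplying down from 17: 17 = 17; 17·16 = 272; 17·16·15 = 4,080 ✓ (3 factors). So r = 3.

Answer: 3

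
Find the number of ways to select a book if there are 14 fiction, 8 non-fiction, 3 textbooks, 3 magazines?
28

Working:
By the addition principle: 14 + 8 + 3 + 3 = 28.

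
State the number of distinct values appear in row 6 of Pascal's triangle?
4

Solution: Row 6 has entries C(6,0)..C(6,6); by symmetry C(6,k)=C(6,6-k), giving 4 distinct values.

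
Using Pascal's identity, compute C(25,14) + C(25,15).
7,726,160

Reasoning: C(25,14) + C(25,15) = C(26,15) = 7,726,160.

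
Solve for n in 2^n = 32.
5

2^5 = 32, so n = 5.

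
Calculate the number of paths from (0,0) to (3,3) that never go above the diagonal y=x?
Counted by the Catalan number C_3: C_3 = C(6,3)/(3+1) = 20/4 = 5.

Answer: 5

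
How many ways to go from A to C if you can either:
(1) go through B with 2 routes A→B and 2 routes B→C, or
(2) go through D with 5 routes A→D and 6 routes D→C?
Route via B: 2×2=4. Route via D: 5×6=30. Total: 34.

Answer: 34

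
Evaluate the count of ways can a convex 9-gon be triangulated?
Using the Catalan number formula: C_n = C(2n, n) / (n+1)
C_7 = C(14, 7) / (7+1)
     = 3432 / 8
     = 429

Answer: 429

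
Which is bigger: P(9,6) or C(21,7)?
P(9,6)=60,480, C(21,7)=116,280.
Final answer: C(21,7)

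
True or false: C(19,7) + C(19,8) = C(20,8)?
True

Pascal's identity C(n,k) + C(n,k+1) = C(n+1,k+1): 50,388 + 75,582 = 125,970 = C(20,8).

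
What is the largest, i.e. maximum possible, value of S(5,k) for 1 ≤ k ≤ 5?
Row S(5,k) for k = 1..5 (via S(n,k) = k·S(n−1,k) + S(n−1,k−1)): 1, 15, 25, 10, 1. The row is unimodal; maximum at k = 3: 25.
Final answer: 25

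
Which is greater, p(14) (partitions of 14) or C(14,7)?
C(14,7)

Working:
Pentagonal recurrence p(n) = p(n−1) + p(n−2) − p(n−5) − p(n−7) + …: p(14) = p(13) + p(12) − p(9) − p(7) + p(2) = 101 + 77 − 30 − 15 + 2 = 135; C(14,7) = 3,432.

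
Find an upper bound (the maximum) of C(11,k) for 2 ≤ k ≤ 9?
462

C(11,k) is maximised at the centre of the row: C(11,5) = 462.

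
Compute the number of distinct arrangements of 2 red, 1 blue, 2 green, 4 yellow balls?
Multinomial: 9!/(2! × 1! × 2! × 4!) = 3,780.

Answer: 3,780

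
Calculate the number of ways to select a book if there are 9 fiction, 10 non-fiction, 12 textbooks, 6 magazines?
37

By the addition principle: 9 + 10 + 12 + 6 = 37.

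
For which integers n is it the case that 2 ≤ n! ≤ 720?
2, 3, 4, 5, 6

Working:
n! is strictly increasing; 2! = 2 and 6! = 720, so valid n = 2, 3, 4, 5, 6.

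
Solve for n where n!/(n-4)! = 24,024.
14

Solution: n!/(n-4)! = n×(n-1)×(n-2)×(n-3), a product of 4 consecutive integers ≈ (n−1.5)^4. 24,024^(1/4) + 1.5 ≈ 13.9; check n = 14: 14×13×12×11 = 24,024 ✓. So n = 14.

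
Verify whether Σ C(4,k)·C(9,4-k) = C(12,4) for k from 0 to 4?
False

Solution: Vandermonde's identity gives C(13,4) = 715; RHS C(12,4) = 495.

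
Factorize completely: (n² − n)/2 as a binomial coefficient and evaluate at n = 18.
C(n,2); C(18,2) = 153

Solution: (n² − n)/2 = n(n−1)/2 = C(n,2). At n = 18: C(18,2) = 153.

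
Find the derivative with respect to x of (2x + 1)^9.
18(2x + 1)^8

Solution: Chain rule: 9(2x+1)^{8} × 2 = 18(2x+1)^{8}.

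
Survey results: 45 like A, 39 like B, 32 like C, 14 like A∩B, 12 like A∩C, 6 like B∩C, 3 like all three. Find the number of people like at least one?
87

Explanation: |A∪B∪C| = 45+39+32-14-12-6+3 = 87.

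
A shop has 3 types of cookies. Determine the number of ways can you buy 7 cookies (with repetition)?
36

Stars and bars: C(7+3-1, 7) = C(9, 7) = 36.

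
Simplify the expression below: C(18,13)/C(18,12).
6/13

Explanation: C(n,k+1)/C(n,k) = (n−k)/(k+1). Here (18−12)/(12+1) = 6/13 = 6/13.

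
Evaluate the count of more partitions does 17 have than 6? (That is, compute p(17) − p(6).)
286

Explanation: Pentagonal recurrence p(n) = p(n−1) + p(n−2) − p(n−5) − p(n−7) + …: p(17) = p(16) + p(15) − p(12) − p(10) + p(5) + p(2) = 231 + 176 − 77 − 42 + 7 + 2 = 297.
p(6) = p(5) + p(4) − p(1) = 7 + 5 − 1 = 11.
Difference = 297 − 11 = 286.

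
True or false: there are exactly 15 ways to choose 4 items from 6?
True

Solution: C(6,4) = 15.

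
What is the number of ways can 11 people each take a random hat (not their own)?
14,684,570

Using D(n) = (n-1)[D(n-1) + D(n-2)]:
D(11) = (11-1) × [D(10) + D(9)]
      = 10 × [1334961 + 133496]
      = 10 × 1468457
      = 14,684,570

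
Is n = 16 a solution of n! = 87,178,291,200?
No

Working:
16! = 16·15! = 16·1,307,674,368,000 = 20,922,789,888,000, which does not equal 87,178,291,200.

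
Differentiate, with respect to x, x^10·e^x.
Product rule: d/dx[x^10]·e^x + x^10·d/dx[e^x] = 10x^{9}e^x + x^10e^x.
Final answer: (10x^9 + x^10)e^x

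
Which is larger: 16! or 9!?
16!

Working:
16!=20,922,789,888,000, 9!=362,880. 16! > 9!.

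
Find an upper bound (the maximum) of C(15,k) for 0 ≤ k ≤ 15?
Maximum at k = 7 or k = 8: C(15,7) = 6,435.
Final answer: 6,435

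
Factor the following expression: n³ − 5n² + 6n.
n³ − 5n² + 6n = n(n² − 5n + 6) = n(n − 2)(n − 3).
Final answer: n(n − 2)(n − 3)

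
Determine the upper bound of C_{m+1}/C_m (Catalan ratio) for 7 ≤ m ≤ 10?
7/2

Reasoning: C_{m+1}/C_m = 2(2m+1)/(m+2), which increases with m. Maximum at m = 10: 2·21/12 = 7/2.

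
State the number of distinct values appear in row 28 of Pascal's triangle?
Row 28 has entries C(28,0)..C(28,28); by symmetry C(28,k)=C(28,28-k), giving 15 distinct values.
Final answer: 15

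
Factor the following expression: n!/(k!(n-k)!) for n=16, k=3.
C(16,3) = 560

Reasoning: This is the binomial coefficient C(16,3) = 560.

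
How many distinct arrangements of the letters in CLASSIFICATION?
Word has 14 letters (C=2, L=1, A=2, S=2, I=3, F=1, T=1, O=1, N=1). Arrangements: 14!/Π(k!) = 1,816,214,400.
Final answer: 1,816,214,400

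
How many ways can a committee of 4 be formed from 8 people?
C(8,4) = 8! / (4! × (8-4)!)
         = 8! / (4! × 4!)
         = 70
Final answer: 70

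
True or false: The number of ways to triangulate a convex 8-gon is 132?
True

Explanation: Triangulations of a convex 8-gon are counted by the Catalan number C_6: C_6 = C(12,6)/(6+1) = 924/7 = 132.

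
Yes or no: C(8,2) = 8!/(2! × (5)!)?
No

Explanation: The correct denominator is 2!×6!, giving C(8,2) = 28; the stated RHS is 8!/(2!×5!) = 168 ≠ 28, so the statement does not hold.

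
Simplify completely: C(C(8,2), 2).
378
C(8,2) = 28, then C(28, 2) = 378.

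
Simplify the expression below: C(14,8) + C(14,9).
5,005
By Pascal's identity: C(15,9) = 5,005.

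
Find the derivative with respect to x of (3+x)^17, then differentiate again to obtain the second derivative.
272(3+x)^15

Explanation: First derivative: 17(3+x)^{16}. Second derivative: 17·16·(3+x)^{15} = 272(3+x)^{15}.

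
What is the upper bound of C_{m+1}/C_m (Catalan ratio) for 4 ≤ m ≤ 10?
7/2

C_{m+1}/C_m = 2(2m+1)/(m+2), which increases with m. Maximum at m = 10: 2·21/12 = 7/2.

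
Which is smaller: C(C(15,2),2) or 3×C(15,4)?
C(C(15,2),2)=5,460, 3×C(15,4)=4,095.

Answer: 3×C(15,4)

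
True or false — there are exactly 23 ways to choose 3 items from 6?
False
C(6,3) = 20 ≠ 23.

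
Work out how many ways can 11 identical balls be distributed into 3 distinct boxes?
78

Explanation: C(11+3-1, 3-1) = C(13, 2) = 78.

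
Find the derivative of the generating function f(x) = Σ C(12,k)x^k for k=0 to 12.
Σ k·C(12,k)x^(k-1) for k=1 to 12
Term-by-term differentiation gives Σ k·C(12,k)x^{k-1} for k=1 to 12.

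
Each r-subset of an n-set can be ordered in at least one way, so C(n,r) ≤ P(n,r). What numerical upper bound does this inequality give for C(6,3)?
120

Reasoning: P(6,3) = 6·5·4 = 120, so C(6,3) ≤ 120. (The bound is loose by a factor of 3! = 6: C(6,3) = 120/6 = 20.)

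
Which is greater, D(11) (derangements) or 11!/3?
D(11)
D(11) = (11-1)·[D(10) + D(9)] = 10·[1,334,961 + 133,496] = 14,684,570; 11!/3 = 39,916,800/3 = 13,305,600.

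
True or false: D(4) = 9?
True

Working:
Derangements of 4 elements: D(4) = (4-1)·[D(3) + D(2)] = 3·[2 + 1] = 9.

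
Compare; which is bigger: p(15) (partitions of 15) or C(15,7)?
C(15,7)
Pentagonal recurrence p(n) = p(n−1) + p(n−2) − p(n−5) − p(n−7) + …: p(15) = p(14) + p(13) − p(10) − p(8) + p(3) + p(0) = 135 + 101 − 42 − 22 + 3 + 1 = 176; C(15,7) = 6,435.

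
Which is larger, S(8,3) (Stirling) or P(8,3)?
S(8,3)

S(8,3) = 3·S(7,3) + S(7,2) = 3·301 + 63 = 966; P(8,3) = 336.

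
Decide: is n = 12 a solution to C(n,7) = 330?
No

C(12,7) = 12·11·10·9·8·7·6/7! = 3,991,680/5,040 = 792, which does not equal 330.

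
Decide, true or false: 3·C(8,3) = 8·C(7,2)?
True

Solution: Absorption identity k·C(n,k) = n·C(n-1,k-1). LHS = 3·56 = 168; RHS = 8·21 = 168.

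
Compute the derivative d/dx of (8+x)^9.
Using the power rule: d/dx (8+x)^9 = 9(8+x)^{8}.

Answer: 9(8+x)^8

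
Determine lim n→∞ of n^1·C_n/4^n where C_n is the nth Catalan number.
0
C_n ~ 4^n/(n^(3/2)√π), so n^1·C_n/4^n ~ n^(1 − 3/2)/√π → 0.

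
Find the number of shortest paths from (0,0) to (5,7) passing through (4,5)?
To (4,5): C(9,4)=126. From there: C(3,1)=3. Total: 378.
Final answer: 378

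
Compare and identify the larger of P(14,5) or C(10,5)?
P(14,5)

P(14,5)=240,240, C(10,5)=252.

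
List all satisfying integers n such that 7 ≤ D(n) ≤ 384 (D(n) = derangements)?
Using D(n) = (n−1)[D(n−1) + D(n−2)] with D(1)=0, D(2)=1: D(3)=2; D(4)=9; D(5)=44; D(6)=265; D(7)=1,854. So valid n = 4, 5, 6.

Answer: 4, 5, 6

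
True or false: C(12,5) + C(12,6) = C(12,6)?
False

Pascal's identity gives C(13,6) = 1,716, whereas C(12,6) = 924.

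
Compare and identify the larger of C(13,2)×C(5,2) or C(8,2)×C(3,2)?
C(13,2)×C(5,2)
C(13,2)×C(5,2)=780, C(8,2)×C(3,2)=84.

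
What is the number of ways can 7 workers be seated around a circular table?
Circular arrangements: (7-1)! = 720.
Final answer: 720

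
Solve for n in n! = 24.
4

n! is strictly increasing. 2! = 2, 3! = 6, 4! = 24 ✓. So n = 4.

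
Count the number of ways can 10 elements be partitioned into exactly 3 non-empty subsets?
9,330

Working:
This equals S(10,3), the Stirling number of the 2nd kind.
Using the Stirling recurrence: S(n,k) = k·S(n-1,k) + S(n-1,k-1)
S(10,3) = 3·S(9,3) + S(9,2)
         = 3·3025 + 255
         = 9075 + 255
         = 9,330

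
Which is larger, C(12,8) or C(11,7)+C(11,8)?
By Pascal's identity: C(12,8) = C(11,7)+C(11,8) = 495. Equal.
Final answer: Equal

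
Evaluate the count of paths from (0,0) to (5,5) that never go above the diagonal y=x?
42

Counted by the Catalan number C_5: C_5 = C(10,5)/(5+1) = 252/6 = 42.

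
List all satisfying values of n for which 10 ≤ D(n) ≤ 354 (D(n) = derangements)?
5, 6
Using D(n) = (n−1)[D(n−1) + D(n−2)] with D(1)=0, D(2)=1: D(4)=9; D(5)=44; D(6)=265; D(7)=1,854. So valid n = 5, 6.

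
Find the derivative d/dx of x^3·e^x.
(3x^2 + x^3)e^x

Working:
Product rule: d/dx[x^3]·e^x + x^3·d/dx[e^x] = 3x^{2}e^x + x^3e^x.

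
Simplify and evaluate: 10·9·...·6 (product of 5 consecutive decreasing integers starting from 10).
30,240

This is P(10,5) = 10!/(5)! = 30,240.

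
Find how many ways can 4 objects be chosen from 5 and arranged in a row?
120

Reasoning: P(5,4) = 5!/(5-4)! = 120.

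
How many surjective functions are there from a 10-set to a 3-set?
Onto functions = 3! × S(10,3)
First compute S(10,3) via recurrence:
Using the Stirling recurrence: S(n,k) = k·S(n-1,k) + S(n-1,k-1)
S(10,3) = 3·S(9,3) + S(9,2)
         = 3·3025 + 255
         = 9075 + 255
         = 9,330
Then: 6 × 9330 = 55,980
Final answer: 55,980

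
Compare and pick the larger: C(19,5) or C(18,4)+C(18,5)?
By Pascal's identity: C(19,5) = C(18,4)+C(18,5) = 11,628. Equal.

Answer: Equal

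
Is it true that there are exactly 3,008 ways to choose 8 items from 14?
False
C(14,8) = 3,003 ≠ 3008.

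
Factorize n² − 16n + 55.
(n − 5)(n − 11)

Working:
Seek roots whose sum is 16 and product is 55: (5, 11). So n² − 16n + 55 = (n − 5)(n − 11).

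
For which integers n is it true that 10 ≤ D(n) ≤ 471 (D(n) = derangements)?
Using D(n) = (n−1)[D(n−1) + D(n−2)] with D(1)=0, D(2)=1: D(4)=9; D(5)=44; D(6)=265; D(7)=1,854. So valid n = 5, 6.
Final answer: 5, 6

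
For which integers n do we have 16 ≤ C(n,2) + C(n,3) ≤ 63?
5, 6, 7

Working:
C(4,2)+C(4,3)=10; C(5,2)+C(5,3)=20; C(6,2)+C(6,3)=35; C(7,2)+C(7,3)=56; C(8,2)+C(8,3)=84. So valid n = 5, 6, 7.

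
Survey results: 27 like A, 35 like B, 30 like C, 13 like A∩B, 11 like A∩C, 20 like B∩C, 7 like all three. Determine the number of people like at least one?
|A∪B∪C| = 27+35+30-13-11-20+7 = 55.

Answer: 55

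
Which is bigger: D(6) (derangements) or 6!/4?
D(6)

D(6) = (6-1)·[D(5) + D(4)] = 5·[44 + 9] = 265; 6!/4 = 720/4 = 180.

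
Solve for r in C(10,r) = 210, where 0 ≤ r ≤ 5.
C(10,r) is increasing for 0 ≤ r ≤ 5. Stepping up (C(10,r+1) = C(10,r)·(10−r)/(r+1)): C(10,1) = 10, C(10,2) = 45, C(10,3) = 120, C(10,4) = 210 ✓. So r = 4.

Answer: 4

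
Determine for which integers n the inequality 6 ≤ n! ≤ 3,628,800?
3, 4, 5, 6, 7, 8, 9, 10

n! is strictly increasing; 3! = 6 and 10! = 3,628,800, so valid n = 3, 4, 5, 6, 7, 8, 9, 10.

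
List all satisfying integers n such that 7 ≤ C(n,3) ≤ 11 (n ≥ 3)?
5

C(4,3)=4; C(5,3)=10; C(6,3)=20. So valid n = 5.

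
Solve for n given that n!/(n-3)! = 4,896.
18

Working:
n!/(n-3)! = n×(n-1)×(n-2), a product of 3 consecutive integers ≈ (n−1)^3. 4,896^(1/3) + 1 ≈ 18.0; check n = 18: 18×17×16 = 4,896 ✓. So n = 18.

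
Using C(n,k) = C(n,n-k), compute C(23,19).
8,855

Solution: C(23,19) = C(23,4) = 8,855.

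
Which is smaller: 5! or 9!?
5!

Explanation: 5!=120, 9!=362,880. 9! > 5!.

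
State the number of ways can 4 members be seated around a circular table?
Circular arrangements: (4-1)! = 6.

Answer: 6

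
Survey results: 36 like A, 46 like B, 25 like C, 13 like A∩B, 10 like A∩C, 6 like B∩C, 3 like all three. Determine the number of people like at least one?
81

Explanation: |A∪B∪C| = 36+46+25-13-10-6+3 = 81.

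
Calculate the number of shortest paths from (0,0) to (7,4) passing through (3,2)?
150

Explanation: To (3,2): C(5,3)=10. From there: C(6,4)=15. Total: 150.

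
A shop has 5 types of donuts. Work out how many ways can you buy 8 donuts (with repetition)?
495

Explanation: Stars and bars: C(8+5-1, 8) = C(12, 8) = 495.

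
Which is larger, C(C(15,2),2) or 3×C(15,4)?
C(C(15,2),2)=5,460, 3×C(15,4)=4,095.
Final answer: C(C(15,2),2)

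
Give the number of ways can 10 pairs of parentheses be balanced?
16,796

Reasoning: Using the Catalan number formula: C_n = C(2n, n) / (n+1)
C_10 = C(20, 10) / (10+1)
     = 184756 / 11
     = 16,796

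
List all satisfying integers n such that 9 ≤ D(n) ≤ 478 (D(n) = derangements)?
Using D(n) = (n−1)[D(n−1) + D(n−2)] with D(1)=0, D(2)=1: D(3)=2; D(4)=9; D(5)=44; D(6)=265; D(7)=1,854. So valid n = 4, 5, 6.

Answer: 4, 5, 6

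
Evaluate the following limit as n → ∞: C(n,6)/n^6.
1/720

C(n,6) ≈ n^6/6! for large n. Limit = 1/6! = 1/720.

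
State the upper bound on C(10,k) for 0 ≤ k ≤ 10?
252

Working:
Maximum at k = 5: C(10,5) = 252.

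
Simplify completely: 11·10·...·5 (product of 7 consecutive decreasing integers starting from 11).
1,663,200

Explanation: This is P(11,7) = 11!/(4)! = 1,663,200.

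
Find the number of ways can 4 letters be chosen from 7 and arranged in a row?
840
P(7,4) = 7!/(7-4)! = 840.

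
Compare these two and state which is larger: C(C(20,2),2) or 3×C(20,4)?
C(C(20,2),2)=17,955, 3×C(20,4)=14,535.
Final answer: C(C(20,2),2)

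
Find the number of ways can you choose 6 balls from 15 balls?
5,005

Solution: C(15,6) = 15! / (6! × (15-6)!)
         = 15! / (6! × 9!)
         = 5,005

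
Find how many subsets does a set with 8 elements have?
256

Explanation: Each element can be included or excluded: 2^8 = 256.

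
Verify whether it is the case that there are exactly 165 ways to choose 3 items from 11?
C(11,3) = 165.
Final answer: True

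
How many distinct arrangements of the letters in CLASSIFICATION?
1,816,214,400

Explanation: Word has 14 letters (C=2, L=1, A=2, S=2, I=3, F=1, T=1, O=1, N=1). Arrangements: 14!/Π(k!) = 1,816,214,400.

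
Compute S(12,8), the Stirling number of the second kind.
159,027
Using the Stirling recurrence: S(n,k) = k·S(n-1,k) + S(n-1,k-1)
S(12,8) = 8·S(11,8) + S(11,7)
         = 8·11880 + 63987
         = 95040 + 63987
         = 159,027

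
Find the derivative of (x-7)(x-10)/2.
(2x - 17)/2
d/dx[(x-7)(x-10)] = (x-10) + (x-7) = 2x - 17. Dividing by 2 gives (2x - 17)/2.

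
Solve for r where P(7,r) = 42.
2

P(7,r) = 7·6·…·(7−r+1), a product of r factors. Multiplying down from 7: 7 = 7; 7·6 = 42 ✓ (2 factors). So r = 2.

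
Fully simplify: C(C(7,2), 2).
C(7,2) = 21, then C(21, 2) = 210.
Final answer: 210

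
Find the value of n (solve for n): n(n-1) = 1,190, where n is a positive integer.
n² − n − 1,190 = 0, so n = (1 ± √(1 + 4·1,190))/2 = (1 ± √4,761)/2 = (1 ± 69)/2, i.e. n = 35 or n = -34. Taking the positive root, n = 35 (check: 35×34 = 1,190).

Answer: 35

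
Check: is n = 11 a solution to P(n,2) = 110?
P(11,2) = 11·10 = 110, which equals 110.
Final answer: Yes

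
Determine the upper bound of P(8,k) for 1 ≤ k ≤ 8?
40,320

P(8,k) increases in k, so maximum at k = 8: 8! = 40,320.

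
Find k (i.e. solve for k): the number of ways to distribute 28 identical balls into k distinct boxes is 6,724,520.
8

Stars and bars: the count is C(28+k−1, k−1), increasing in k. k=6: C(33,5) = 237,336, k=7: C(34,6) = 1,344,904, k=8: C(35,7) = 6,724,520 ✓. So k = 8.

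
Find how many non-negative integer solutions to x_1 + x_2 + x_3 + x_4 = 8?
C(8+4-1, 4-1) = 165.
Final answer: 165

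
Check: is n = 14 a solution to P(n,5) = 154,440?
No

Explanation: P(14,5) = 14·13·12·11·10 = 240,240, which does not equal 154,440.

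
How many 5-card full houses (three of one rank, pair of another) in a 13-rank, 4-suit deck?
Triple rank: 13. Triple suits: C(4,3)=4. Pair rank: 12. Pair suits: C(4,2)=6. Total: 3,744.
Final answer: 3,744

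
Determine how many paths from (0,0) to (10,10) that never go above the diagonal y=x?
16,796
Counted by the Catalan number C_10: C_10 = C(20,10)/(10+1) = 184,756/11 = 16,796.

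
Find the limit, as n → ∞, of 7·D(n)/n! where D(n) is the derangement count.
7/e

Explanation: D(n)/n! → 1/e, so 7·D(n)/n! → 7/e.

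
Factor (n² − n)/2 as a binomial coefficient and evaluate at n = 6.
C(n,2); C(6,2) = 15

Reasoning: (n² − n)/2 = n(n−1)/2 = C(n,2). At n = 6: C(6,2) = 15.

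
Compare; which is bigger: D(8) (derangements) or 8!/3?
D(8)

Working:
D(8) = (8-1)·[D(7) + D(6)] = 7·[1,854 + 265] = 14,833; 8!/3 = 40,320/3 = 13,440.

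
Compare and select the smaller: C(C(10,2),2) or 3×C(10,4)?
3×C(10,4)

Working:
C(C(10,2),2)=990, 3×C(10,4)=630.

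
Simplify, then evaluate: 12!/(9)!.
1,320
This equals 12×11×10 = 1,320.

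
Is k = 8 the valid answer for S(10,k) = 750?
Yes

Solution: S(10,8) = 8·S(9,8) + S(9,7) = 8·36 + 462 = 750, which equals 750.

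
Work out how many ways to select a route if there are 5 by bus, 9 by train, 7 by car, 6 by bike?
27

Explanation: By the addition principle: 5 + 9 + 7 + 6 = 27.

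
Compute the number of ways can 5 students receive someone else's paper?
44

Working:
Using D(n) = (n-1)[D(n-1) + D(n-2)]:
D(5) = (5-1) × [D(4) + D(3)]
      = 4 × [9 + 2]
      = 4 × 11
      = 44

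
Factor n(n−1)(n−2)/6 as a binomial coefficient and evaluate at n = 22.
C(n,3); C(22,3) = 1,540
n(n−1)(n−2)/6 = n!/(3!(n−3)!) = C(n,3). At n = 22: C(22,3) = 1,540.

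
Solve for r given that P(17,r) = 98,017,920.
7

Working:
P(17,r) = 17·16·…·(17−r+1), a product of r factors. Multiplying down from 17: 17 = 17; 17·16 = 272; 17·16·15 = 4,080; 17·16·15·14 = 57,120; 17·16·15·14·13 = 742,560; 17·16·15·14·13·12 = 8,910,720; 17·16·15·14·13·12·11 = 98,017,920 ✓ (7 factors). So r = 7.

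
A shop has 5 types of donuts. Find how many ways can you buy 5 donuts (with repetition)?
126

Working:
Stars and bars: C(5+5-1, 5) = C(9, 5) = 126.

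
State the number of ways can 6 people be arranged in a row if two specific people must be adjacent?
240

Explanation: Treat pair as unit: (6-1)! arrangements × 2 internal orders = 240.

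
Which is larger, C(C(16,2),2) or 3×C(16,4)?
C(C(16,2),2)

Explanation: C(C(16,2),2)=7,140, 3×C(16,4)=5,460.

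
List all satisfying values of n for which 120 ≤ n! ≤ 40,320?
n! is strictly increasing; 5! = 120 and 8! = 40,320, so valid n = 5, 6, 7, 8.

Answer: 5, 6, 7, 8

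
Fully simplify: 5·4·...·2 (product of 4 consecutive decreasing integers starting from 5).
120

Reasoning: This is P(5,4) = 5!/(1)! = 120.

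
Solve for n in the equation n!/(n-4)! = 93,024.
19

Explanation: n!/(n-4)! = n×(n-1)×(n-2)×(n-3), a product of 4 consecutive integers ≈ (n−1.5)^4. 93,024^(1/4) + 1.5 ≈ 19.0; check n = 19: 19×18×17×16 = 93,024 ✓. So n = 19.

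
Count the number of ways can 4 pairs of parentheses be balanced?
14
Using the Catalan number formula: C_n = C(2n, n) / (n+1)
C_4 = C(8, 4) / (4+1)
     = 70 / 5
     = 14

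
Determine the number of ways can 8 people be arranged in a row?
40,320

Reasoning: Arrangements of 8 distinct objects: 8! = 40,320.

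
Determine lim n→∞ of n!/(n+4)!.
0

Working:
n!/(n+4)! = 1/[(n+1)(n+2)···(n+4)] → 0 as n → ∞.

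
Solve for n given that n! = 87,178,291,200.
14

Explanation: n! is strictly increasing. 12! = 479,001,600, 13! = 6,227,020,800, 14! = 87,178,291,200 ✓. So n = 14.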